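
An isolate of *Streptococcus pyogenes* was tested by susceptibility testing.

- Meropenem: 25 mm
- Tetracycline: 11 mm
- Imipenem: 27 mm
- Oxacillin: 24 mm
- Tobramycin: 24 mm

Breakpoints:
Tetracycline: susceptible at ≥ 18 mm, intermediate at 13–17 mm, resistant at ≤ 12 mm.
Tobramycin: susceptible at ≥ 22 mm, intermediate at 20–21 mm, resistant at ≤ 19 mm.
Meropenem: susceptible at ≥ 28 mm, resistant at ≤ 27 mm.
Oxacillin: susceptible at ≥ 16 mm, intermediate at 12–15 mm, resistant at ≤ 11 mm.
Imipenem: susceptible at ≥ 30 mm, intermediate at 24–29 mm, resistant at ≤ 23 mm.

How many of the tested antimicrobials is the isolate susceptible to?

2

Meropenem 25 mm: ≤ 27 mm ⇒ resistant
Tetracycline (11 mm) ≤ 12 mm — resistant
Imipenem 27 mm: in 24–29 mm ⇒ Intermediate
Oxacillin (24 mm) ≥ 16 mm → susceptible
Tobramycin: 24 mm is ≥ 22 mm → Susceptible
Susceptible: 2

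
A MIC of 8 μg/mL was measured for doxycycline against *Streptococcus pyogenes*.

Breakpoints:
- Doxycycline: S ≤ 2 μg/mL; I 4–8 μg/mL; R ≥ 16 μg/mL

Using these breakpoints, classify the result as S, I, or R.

Doxycycline: 8 μg/mL is in 4–8 μg/mL → Intermediate

Intermediate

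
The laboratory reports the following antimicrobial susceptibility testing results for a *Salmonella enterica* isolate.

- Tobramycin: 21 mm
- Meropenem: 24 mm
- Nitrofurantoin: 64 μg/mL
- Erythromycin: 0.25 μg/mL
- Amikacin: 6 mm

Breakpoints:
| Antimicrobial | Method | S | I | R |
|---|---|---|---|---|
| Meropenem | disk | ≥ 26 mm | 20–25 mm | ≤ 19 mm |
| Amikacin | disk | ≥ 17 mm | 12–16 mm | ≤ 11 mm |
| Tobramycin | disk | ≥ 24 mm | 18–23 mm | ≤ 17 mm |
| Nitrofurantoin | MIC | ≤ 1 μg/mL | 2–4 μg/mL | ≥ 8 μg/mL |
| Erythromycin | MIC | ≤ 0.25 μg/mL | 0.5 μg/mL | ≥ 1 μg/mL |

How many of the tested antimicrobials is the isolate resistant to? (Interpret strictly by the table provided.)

Tobramycin: 21 mm is in 18–23 mm — Intermediate
Meropenem (24 mm) in 20–25 mm ⇒ I
Nitrofurantoin 64 μg/mL: ≥ 8 μg/mL — resistant
Erythromycin 0.25 μg/mL: ≤ 0.25 μg/mL → susceptible
Amikacin 6 mm: ≤ 11 mm → resistant
Resistant: 2

2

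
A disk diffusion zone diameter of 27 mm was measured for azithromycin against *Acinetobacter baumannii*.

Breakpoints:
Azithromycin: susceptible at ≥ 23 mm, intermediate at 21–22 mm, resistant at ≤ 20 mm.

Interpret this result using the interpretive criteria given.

Azithromycin 27 mm: ≥ 23 mm → susceptible

S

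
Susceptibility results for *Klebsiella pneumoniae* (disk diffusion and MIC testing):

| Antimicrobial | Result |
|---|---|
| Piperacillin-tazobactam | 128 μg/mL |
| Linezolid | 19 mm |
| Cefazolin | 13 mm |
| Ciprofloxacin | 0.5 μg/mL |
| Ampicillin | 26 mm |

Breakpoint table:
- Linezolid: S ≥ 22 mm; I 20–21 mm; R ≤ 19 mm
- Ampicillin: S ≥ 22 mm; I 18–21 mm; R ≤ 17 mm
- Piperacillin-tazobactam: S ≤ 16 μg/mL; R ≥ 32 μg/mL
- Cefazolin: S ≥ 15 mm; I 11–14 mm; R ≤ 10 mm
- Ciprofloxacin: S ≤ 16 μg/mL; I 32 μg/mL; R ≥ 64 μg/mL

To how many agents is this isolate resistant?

2

Piperacillin-tazobactam 128 μg/mL: ≥ 32 μg/mL — resistant
Linezolid: 19 mm is ≤ 19 mm — R
Cefazolin 13 mm: in 11–14 mm → I
Ciprofloxacin: 0.5 μg/mL is ≤ 16 μg/mL → S
Ampicillin: 26 mm is ≥ 22 mm — S
Resistant: 2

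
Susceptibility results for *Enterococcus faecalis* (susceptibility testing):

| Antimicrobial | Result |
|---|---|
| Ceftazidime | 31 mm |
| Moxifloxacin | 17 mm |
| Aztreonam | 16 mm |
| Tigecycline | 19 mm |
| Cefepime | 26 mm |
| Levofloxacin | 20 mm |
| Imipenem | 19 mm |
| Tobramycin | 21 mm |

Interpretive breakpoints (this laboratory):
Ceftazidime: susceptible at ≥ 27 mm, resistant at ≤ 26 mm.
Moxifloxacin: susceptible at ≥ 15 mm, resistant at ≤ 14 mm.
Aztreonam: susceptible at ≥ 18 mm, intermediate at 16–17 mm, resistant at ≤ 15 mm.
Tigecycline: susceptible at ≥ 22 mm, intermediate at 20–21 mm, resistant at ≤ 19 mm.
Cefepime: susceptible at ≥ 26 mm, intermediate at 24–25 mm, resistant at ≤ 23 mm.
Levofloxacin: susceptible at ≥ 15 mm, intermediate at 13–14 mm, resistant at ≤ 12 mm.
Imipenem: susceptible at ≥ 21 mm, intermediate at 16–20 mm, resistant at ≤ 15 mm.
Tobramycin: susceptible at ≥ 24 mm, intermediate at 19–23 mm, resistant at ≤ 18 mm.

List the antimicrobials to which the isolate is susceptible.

ceftazidime, moxifloxacin, cefepime, levofloxacin

Ceftazidime (31 mm) ≥ 27 mm → Susceptible
Moxifloxacin (17 mm) ≥ 15 mm → S
Aztreonam (16 mm) in 16–17 mm — Intermediate
Tigecycline (19 mm) ≤ 19 mm — Resistant
Cefepime: 26 mm is ≥ 26 mm → Susceptible
Levofloxacin 20 mm: ≥ 15 mm → S
Imipenem (19 mm) in 16–20 mm ⇒ Intermediate
Tobramycin (21 mm) in 19–23 mm → Intermediate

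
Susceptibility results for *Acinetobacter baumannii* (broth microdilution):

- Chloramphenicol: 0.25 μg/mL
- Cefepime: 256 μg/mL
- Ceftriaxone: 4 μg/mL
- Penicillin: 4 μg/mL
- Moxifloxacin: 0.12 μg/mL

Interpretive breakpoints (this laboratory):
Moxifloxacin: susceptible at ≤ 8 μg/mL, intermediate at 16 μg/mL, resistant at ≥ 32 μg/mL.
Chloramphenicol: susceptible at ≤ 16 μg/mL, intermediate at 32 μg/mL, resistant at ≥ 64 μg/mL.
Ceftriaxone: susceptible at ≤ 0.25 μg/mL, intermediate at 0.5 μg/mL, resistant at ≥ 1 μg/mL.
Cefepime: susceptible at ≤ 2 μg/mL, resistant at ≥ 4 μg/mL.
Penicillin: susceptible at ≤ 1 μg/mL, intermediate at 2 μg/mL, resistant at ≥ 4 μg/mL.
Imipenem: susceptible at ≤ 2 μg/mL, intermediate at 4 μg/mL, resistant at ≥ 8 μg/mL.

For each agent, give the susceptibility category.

Chloramphenicol: 0.25 μg/mL is ≤ 16 μg/mL ⇒ Susceptible
Cefepime (256 μg/mL) ≥ 4 μg/mL ⇒ R
Ceftriaxone: 4 μg/mL is ≥ 1 μg/mL — R
Penicillin 4 μg/mL: ≥ 4 μg/mL — Resistant
Moxifloxacin (0.12 μg/mL) ≤ 8 μg/mL ⇒ Susceptible

S, R, R, R, S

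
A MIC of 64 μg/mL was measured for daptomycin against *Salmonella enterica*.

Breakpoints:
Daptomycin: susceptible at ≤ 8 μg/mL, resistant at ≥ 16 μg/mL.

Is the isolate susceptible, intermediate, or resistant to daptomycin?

Daptomycin: 64 μg/mL is ≥ 16 μg/mL → resistant

Resistant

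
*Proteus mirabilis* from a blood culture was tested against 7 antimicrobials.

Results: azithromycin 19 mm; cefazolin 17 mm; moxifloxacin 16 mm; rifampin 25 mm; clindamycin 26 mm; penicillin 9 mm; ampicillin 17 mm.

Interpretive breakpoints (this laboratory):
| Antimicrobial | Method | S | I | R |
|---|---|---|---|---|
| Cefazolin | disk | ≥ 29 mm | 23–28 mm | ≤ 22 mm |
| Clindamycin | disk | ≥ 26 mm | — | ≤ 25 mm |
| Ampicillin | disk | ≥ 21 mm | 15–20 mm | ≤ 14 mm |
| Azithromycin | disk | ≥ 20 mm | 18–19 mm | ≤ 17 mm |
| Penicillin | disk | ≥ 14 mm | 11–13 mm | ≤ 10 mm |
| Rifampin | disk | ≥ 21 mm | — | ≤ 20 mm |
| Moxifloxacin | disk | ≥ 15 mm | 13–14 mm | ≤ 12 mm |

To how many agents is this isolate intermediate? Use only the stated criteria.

Azithromycin (19 mm) in 18–19 mm ⇒ I
Cefazolin (17 mm) ≤ 22 mm — R
Moxifloxacin 16 mm: ≥ 15 mm ⇒ S
Rifampin 25 mm: ≥ 21 mm → Susceptible
Clindamycin: 26 mm is ≥ 26 mm ⇒ S
Penicillin (9 mm) ≤ 10 mm ⇒ R
Ampicillin: 17 mm is in 15–20 mm → intermediate
Intermediate: 2

2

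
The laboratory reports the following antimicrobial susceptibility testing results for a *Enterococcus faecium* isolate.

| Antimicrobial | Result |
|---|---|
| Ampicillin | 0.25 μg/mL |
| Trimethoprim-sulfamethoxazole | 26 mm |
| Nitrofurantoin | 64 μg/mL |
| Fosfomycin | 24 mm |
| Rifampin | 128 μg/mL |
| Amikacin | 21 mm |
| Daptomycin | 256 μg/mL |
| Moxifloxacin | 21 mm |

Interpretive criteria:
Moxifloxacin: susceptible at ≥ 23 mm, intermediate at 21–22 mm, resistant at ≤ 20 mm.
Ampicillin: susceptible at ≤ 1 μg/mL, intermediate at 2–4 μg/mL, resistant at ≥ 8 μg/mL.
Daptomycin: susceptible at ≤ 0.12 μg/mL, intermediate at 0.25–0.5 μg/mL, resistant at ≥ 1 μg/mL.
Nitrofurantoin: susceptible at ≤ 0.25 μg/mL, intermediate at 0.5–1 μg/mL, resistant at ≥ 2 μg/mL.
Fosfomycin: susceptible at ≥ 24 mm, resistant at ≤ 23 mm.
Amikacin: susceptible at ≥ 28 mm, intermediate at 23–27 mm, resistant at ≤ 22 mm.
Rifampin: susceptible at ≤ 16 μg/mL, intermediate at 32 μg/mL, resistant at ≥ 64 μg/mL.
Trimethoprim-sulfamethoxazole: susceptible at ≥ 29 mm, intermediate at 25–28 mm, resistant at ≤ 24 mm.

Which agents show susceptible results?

ampicillin, fosfomycin

Ampicillin (0.25 μg/mL) ≤ 1 μg/mL → susceptible
Trimethoprim-sulfamethoxazole: 26 mm is in 25–28 mm → Intermediate
Nitrofurantoin: 64 μg/mL is ≥ 2 μg/mL ⇒ resistant
Fosfomycin (24 mm) ≥ 24 mm → S
Rifampin 128 μg/mL: ≥ 64 μg/mL — resistant
Amikacin (21 mm) ≤ 22 mm → R
Daptomycin: 256 μg/mL is ≥ 1 μg/mL → R
Moxifloxacin: 21 mm is in 21–22 mm ⇒ Intermediate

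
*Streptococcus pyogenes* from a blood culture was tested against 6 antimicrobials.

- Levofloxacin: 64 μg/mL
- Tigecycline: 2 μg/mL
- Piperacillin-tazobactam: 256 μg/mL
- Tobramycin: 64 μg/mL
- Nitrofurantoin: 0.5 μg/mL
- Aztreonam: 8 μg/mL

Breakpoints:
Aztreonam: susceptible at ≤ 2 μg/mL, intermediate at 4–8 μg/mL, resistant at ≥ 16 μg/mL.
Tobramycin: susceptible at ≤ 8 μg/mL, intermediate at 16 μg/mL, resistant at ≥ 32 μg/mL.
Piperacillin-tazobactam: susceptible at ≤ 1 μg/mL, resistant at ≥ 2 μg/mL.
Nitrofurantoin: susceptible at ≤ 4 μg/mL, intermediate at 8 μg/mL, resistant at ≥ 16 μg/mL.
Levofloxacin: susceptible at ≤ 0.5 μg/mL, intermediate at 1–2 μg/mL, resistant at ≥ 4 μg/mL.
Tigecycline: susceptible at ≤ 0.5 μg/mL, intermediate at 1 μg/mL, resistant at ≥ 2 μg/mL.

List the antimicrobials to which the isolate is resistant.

Levofloxacin 64 μg/mL: ≥ 4 μg/mL — resistant
Tigecycline: 2 μg/mL is ≥ 2 μg/mL → resistant
Piperacillin-tazobactam: 256 μg/mL is ≥ 2 μg/mL — resistant
Tobramycin (64 μg/mL) ≥ 32 μg/mL ⇒ resistant
Nitrofurantoin 0.5 μg/mL: ≤ 4 μg/mL → S
Aztreonam (8 μg/mL) in 4–8 μg/mL ⇒ intermediate

levofloxacin, tigecycline, piperacillin-tazobactam, tobramycin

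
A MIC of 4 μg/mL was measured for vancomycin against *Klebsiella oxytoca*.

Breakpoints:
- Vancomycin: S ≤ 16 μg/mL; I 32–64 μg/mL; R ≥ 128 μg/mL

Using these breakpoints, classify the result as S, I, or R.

Vancomycin (4 μg/mL) ≤ 16 μg/mL ⇒ S

Susceptible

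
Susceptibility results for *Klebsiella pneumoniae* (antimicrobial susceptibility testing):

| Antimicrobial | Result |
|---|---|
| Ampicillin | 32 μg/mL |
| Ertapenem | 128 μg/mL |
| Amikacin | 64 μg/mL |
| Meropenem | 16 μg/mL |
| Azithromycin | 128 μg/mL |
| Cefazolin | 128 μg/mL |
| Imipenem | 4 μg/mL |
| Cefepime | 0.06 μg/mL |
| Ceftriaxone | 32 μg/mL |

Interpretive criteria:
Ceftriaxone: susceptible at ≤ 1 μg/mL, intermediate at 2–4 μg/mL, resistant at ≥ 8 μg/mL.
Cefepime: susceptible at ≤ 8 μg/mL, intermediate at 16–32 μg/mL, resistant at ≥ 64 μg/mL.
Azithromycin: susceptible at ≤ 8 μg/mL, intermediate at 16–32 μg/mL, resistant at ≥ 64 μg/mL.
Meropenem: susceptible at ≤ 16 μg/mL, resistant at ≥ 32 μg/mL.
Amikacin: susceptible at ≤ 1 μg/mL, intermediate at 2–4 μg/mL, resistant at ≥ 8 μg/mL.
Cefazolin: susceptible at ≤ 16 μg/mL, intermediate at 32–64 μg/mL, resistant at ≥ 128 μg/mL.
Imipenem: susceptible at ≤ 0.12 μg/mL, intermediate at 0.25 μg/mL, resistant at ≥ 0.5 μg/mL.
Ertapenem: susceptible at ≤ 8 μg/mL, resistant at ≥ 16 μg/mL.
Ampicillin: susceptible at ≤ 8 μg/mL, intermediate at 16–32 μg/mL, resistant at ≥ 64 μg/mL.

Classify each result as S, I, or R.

I, R, R, S, R, R, R, S, R

Ampicillin: 32 μg/mL is in 16–32 μg/mL → intermediate
Ertapenem: 128 μg/mL is ≥ 16 μg/mL — R
Amikacin: 64 μg/mL is ≥ 8 μg/mL — R
Meropenem (16 μg/mL) ≤ 16 μg/mL → Susceptible
Azithromycin (128 μg/mL) ≥ 64 μg/mL ⇒ resistant
Cefazolin: 128 μg/mL is ≥ 128 μg/mL → Resistant
Imipenem (4 μg/mL) ≥ 0.5 μg/mL → resistant
Cefepime (0.06 μg/mL) ≤ 8 μg/mL → susceptible
Ceftriaxone: 32 μg/mL is ≥ 8 μg/mL ⇒ R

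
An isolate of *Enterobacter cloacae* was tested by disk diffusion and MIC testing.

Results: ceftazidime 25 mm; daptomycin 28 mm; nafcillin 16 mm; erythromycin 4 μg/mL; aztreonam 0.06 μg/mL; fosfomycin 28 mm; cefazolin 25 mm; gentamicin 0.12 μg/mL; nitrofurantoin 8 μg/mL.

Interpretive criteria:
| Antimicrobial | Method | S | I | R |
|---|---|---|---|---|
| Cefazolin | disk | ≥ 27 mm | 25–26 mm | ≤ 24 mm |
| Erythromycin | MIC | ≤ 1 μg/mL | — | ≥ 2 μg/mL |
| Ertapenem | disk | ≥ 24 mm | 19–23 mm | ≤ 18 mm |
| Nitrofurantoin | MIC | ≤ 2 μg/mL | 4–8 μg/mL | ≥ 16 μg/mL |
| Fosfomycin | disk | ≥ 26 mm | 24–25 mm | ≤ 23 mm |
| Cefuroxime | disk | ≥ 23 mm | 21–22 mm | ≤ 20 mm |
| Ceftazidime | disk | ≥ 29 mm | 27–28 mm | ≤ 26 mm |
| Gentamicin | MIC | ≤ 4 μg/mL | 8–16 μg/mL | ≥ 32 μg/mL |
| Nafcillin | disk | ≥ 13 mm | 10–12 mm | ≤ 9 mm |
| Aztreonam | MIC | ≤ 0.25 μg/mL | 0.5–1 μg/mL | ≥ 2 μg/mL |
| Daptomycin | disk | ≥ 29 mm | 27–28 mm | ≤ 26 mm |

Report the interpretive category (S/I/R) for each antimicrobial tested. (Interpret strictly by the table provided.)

R, I, S, R, S, S, I, S, I

Ceftazidime: 25 mm is ≤ 26 mm → resistant
Daptomycin (28 mm) in 27–28 mm — intermediate
Nafcillin: 16 mm is ≥ 13 mm ⇒ susceptible
Erythromycin 4 μg/mL: ≥ 2 μg/mL → R
Aztreonam (0.06 μg/mL) ≤ 0.25 μg/mL — S
Fosfomycin: 28 mm is ≥ 26 mm ⇒ susceptible
Cefazolin: 25 mm is in 25–26 mm — Intermediate
Gentamicin: 0.12 μg/mL is ≤ 4 μg/mL — Susceptible
Nitrofurantoin: 8 μg/mL is in 4–8 μg/mL ⇒ intermediate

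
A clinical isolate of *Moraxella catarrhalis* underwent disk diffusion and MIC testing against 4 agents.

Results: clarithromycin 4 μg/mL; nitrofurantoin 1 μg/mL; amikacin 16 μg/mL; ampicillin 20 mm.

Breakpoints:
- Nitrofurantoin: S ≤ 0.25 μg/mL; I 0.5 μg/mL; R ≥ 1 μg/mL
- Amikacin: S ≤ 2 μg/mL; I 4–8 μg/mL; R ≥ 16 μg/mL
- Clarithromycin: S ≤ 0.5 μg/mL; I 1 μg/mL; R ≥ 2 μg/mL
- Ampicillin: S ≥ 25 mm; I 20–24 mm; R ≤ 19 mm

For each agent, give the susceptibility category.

R, R, R, I

Clarithromycin: 4 μg/mL is ≥ 2 μg/mL ⇒ resistant
Nitrofurantoin (1 μg/mL) ≥ 1 μg/mL — resistant
Amikacin 16 μg/mL: ≥ 16 μg/mL ⇒ Resistant
Ampicillin: 20 mm is in 20–24 mm — I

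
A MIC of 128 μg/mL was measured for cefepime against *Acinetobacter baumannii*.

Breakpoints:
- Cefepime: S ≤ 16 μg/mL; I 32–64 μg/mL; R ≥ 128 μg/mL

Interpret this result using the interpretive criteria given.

Cefepime: 128 μg/mL is ≥ 128 μg/mL → Resistant

Resistant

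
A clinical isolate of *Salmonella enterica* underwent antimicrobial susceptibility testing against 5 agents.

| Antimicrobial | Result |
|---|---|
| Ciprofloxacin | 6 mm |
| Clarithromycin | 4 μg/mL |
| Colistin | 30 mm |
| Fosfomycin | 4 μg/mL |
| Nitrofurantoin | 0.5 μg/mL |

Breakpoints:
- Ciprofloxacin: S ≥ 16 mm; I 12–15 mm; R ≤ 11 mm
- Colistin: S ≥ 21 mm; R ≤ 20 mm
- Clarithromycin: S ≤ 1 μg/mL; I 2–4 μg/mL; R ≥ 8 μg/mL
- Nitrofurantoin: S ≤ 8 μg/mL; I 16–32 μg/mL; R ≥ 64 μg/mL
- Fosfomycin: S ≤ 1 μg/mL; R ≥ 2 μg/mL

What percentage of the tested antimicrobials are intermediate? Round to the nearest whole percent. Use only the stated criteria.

20%

Ciprofloxacin (6 mm) ≤ 11 mm ⇒ R
Clarithromycin 4 μg/mL: in 2–4 μg/mL — Intermediate
Colistin 30 mm: ≥ 21 mm ⇒ susceptible
Fosfomycin (4 μg/mL) ≥ 2 μg/mL — resistant
Nitrofurantoin 0.5 μg/mL: ≤ 8 μg/mL ⇒ susceptible
Intermediate: 1/5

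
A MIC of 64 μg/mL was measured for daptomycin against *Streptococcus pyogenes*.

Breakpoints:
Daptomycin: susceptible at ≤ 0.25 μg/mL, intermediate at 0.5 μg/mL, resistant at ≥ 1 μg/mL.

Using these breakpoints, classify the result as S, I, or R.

Resistant

Daptomycin: 64 μg/mL is ≥ 1 μg/mL ⇒ resistant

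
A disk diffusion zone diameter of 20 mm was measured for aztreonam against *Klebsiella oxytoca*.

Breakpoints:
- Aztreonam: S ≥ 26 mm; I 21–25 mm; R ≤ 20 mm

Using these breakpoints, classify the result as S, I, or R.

Aztreonam: 20 mm is ≤ 20 mm → resistant

R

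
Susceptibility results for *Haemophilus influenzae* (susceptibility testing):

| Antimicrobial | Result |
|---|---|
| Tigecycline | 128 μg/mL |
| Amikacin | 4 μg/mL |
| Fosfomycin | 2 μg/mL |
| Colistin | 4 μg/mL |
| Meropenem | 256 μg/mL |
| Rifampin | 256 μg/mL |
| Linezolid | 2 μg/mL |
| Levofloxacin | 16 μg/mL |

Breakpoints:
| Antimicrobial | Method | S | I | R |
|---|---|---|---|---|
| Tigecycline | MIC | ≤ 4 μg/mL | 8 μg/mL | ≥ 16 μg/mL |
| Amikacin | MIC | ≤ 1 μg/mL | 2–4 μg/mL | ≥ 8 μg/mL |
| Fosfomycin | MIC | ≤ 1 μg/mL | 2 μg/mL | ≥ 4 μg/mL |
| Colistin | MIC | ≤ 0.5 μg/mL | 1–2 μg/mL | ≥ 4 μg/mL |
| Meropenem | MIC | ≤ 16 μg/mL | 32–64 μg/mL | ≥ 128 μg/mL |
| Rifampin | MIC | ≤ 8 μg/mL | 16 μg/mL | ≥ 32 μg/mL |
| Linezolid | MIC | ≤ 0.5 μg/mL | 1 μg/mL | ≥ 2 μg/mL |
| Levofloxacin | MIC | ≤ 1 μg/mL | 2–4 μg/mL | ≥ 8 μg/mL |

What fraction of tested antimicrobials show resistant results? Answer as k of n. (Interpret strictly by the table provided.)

Tigecycline 128 μg/mL: ≥ 16 μg/mL — R
Amikacin 4 μg/mL: in 2–4 μg/mL — I
Fosfomycin (2 μg/mL) = 2 μg/mL — Intermediate
Colistin 4 μg/mL: ≥ 4 μg/mL ⇒ resistant
Meropenem 256 μg/mL: ≥ 128 μg/mL → resistant
Rifampin 256 μg/mL: ≥ 32 μg/mL ⇒ resistant
Linezolid 2 μg/mL: ≥ 2 μg/mL → Resistant
Levofloxacin 16 μg/mL: ≥ 8 μg/mL ⇒ R
Resistant: 6/8

6 of 8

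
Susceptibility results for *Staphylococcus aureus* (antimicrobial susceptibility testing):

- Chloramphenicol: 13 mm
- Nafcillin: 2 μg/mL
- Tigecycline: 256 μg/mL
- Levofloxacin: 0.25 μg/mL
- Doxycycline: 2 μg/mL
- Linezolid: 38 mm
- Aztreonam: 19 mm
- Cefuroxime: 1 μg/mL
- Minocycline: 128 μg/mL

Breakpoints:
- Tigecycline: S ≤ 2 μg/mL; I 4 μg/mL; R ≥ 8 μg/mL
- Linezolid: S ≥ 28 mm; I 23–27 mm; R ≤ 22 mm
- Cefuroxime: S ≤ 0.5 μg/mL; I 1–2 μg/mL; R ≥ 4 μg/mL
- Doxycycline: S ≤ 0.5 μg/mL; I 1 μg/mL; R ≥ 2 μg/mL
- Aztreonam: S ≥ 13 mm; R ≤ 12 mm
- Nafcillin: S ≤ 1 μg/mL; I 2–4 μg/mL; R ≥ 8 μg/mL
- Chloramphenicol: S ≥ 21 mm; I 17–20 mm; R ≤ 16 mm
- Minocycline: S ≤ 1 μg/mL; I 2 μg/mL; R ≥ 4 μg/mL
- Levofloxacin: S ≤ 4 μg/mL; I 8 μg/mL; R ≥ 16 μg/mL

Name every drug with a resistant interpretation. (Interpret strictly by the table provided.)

Chloramphenicol: 13 mm is ≤ 16 mm ⇒ Resistant
Nafcillin 2 μg/mL: in 2–4 μg/mL ⇒ intermediate
Tigecycline (256 μg/mL) ≥ 8 μg/mL ⇒ resistant
Levofloxacin 0.25 μg/mL: ≤ 4 μg/mL → S
Doxycycline: 2 μg/mL is ≥ 2 μg/mL ⇒ R
Linezolid: 38 mm is ≥ 28 mm ⇒ susceptible
Aztreonam 19 mm: ≥ 13 mm — Susceptible
Cefuroxime (1 μg/mL) in 1–2 μg/mL — Intermediate
Minocycline (128 μg/mL) ≥ 4 μg/mL — Resistant

chloramphenicol, tigecycline, doxycycline, minocycline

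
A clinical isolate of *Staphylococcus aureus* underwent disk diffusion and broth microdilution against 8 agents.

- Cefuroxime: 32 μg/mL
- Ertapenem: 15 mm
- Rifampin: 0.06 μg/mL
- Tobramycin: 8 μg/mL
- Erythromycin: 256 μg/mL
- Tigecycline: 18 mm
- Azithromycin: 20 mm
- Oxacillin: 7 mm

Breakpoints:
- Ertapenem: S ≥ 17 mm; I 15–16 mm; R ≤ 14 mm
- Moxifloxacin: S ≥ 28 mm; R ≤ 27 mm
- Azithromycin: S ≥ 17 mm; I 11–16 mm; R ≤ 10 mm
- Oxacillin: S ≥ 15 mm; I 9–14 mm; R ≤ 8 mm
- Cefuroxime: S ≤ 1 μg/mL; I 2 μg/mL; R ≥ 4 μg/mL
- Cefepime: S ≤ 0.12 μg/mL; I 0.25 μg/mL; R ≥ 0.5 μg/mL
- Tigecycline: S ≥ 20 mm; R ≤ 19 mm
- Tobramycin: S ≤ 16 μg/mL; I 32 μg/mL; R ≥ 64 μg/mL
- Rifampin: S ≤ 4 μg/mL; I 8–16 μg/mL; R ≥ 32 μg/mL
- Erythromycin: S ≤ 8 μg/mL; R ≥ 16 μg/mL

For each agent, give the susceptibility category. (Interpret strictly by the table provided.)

Cefuroxime (32 μg/mL) ≥ 4 μg/mL → Resistant
Ertapenem (15 mm) in 15–16 mm — intermediate
Rifampin 0.06 μg/mL: ≤ 4 μg/mL ⇒ Susceptible
Tobramycin (8 μg/mL) ≤ 16 μg/mL ⇒ Susceptible
Erythromycin 256 μg/mL: ≥ 16 μg/mL → resistant
Tigecycline 18 mm: ≤ 19 mm ⇒ R
Azithromycin (20 mm) ≥ 17 mm → susceptible
Oxacillin 7 mm: ≤ 8 mm — Resistant

R, I, S, S, R, R, S, R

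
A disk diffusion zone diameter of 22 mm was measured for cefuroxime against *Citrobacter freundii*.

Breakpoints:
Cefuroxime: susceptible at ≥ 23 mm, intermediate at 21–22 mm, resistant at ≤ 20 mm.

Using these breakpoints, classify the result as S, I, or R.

I

Cefuroxime (22 mm) in 21–22 mm → I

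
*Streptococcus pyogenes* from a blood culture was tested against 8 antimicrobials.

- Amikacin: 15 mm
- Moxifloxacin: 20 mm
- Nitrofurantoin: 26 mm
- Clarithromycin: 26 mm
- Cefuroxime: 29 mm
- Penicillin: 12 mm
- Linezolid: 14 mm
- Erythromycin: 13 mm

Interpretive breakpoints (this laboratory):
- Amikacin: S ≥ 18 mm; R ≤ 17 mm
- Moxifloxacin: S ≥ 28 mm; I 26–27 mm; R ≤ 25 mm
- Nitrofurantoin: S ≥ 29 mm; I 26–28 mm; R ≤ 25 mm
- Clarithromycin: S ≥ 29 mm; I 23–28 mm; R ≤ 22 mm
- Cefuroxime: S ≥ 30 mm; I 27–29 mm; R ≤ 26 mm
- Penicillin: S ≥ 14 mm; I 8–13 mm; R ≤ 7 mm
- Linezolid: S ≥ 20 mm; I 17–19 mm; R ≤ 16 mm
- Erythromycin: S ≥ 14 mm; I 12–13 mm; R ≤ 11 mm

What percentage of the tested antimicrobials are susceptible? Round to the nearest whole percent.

Amikacin: 15 mm is ≤ 17 mm → Resistant
Moxifloxacin 20 mm: ≤ 25 mm ⇒ Resistant
Nitrofurantoin 26 mm: in 26–28 mm — Intermediate
Clarithromycin (26 mm) in 23–28 mm → Intermediate
Cefuroxime (29 mm) in 27–29 mm → Intermediate
Penicillin (12 mm) in 8–13 mm → Intermediate
Linezolid (14 mm) ≤ 16 mm ⇒ Resistant
Erythromycin: 13 mm is in 12–13 mm ⇒ intermediate
Susceptible: 0/8

0%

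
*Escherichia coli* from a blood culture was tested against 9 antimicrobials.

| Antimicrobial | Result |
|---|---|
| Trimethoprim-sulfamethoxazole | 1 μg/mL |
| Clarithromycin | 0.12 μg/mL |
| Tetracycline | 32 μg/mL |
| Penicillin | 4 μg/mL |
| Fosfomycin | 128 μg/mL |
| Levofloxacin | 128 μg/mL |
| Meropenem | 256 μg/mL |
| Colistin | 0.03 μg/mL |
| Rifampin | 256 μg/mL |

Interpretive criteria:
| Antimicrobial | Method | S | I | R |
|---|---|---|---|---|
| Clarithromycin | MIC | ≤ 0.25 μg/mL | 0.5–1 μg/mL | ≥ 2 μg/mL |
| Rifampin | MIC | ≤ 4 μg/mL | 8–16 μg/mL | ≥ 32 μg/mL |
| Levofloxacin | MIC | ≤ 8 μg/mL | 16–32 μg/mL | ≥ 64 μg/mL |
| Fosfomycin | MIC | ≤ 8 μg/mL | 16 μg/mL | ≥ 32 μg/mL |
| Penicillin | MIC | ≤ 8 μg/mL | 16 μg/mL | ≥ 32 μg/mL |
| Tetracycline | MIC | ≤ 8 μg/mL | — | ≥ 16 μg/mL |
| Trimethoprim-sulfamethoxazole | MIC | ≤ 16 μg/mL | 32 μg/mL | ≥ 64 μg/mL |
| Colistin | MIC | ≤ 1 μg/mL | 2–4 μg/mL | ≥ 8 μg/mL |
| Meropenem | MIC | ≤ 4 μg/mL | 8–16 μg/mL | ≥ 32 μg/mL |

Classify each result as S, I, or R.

S, S, R, S, R, R, R, S, R

Trimethoprim-sulfamethoxazole (1 μg/mL) ≤ 16 μg/mL ⇒ Susceptible
Clarithromycin 0.12 μg/mL: ≤ 0.25 μg/mL ⇒ S
Tetracycline 32 μg/mL: ≥ 16 μg/mL — R
Penicillin: 4 μg/mL is ≤ 8 μg/mL → susceptible
Fosfomycin (128 μg/mL) ≥ 32 μg/mL → R
Levofloxacin: 128 μg/mL is ≥ 64 μg/mL ⇒ resistant
Meropenem 256 μg/mL: ≥ 32 μg/mL — R
Colistin (0.03 μg/mL) ≤ 1 μg/mL → susceptible
Rifampin: 256 μg/mL is ≥ 32 μg/mL ⇒ Resistant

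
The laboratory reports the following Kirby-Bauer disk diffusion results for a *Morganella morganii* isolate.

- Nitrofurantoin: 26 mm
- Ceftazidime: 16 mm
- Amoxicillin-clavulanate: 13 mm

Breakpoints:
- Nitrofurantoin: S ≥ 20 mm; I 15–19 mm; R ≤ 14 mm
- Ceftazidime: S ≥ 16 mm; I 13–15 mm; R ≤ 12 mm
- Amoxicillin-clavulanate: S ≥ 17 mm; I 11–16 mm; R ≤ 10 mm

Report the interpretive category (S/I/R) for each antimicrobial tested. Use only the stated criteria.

Nitrofurantoin 26 mm: ≥ 20 mm → S
Ceftazidime: 16 mm is ≥ 16 mm → susceptible
Amoxicillin-clavulanate: 13 mm is in 11–16 mm ⇒ intermediate

S, S, I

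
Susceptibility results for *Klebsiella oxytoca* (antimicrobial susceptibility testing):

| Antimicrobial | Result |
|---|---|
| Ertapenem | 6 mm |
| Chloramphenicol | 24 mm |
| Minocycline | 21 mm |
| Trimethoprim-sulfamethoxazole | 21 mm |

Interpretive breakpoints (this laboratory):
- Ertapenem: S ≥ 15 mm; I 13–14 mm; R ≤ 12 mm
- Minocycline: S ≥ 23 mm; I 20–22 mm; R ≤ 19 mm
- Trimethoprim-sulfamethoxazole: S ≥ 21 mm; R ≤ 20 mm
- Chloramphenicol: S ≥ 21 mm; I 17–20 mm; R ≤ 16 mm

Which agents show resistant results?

Ertapenem 6 mm: ≤ 12 mm — resistant
Chloramphenicol (24 mm) ≥ 21 mm ⇒ susceptible
Minocycline: 21 mm is in 20–22 mm — intermediate
Trimethoprim-sulfamethoxazole (21 mm) ≥ 21 mm — susceptible

ertapenem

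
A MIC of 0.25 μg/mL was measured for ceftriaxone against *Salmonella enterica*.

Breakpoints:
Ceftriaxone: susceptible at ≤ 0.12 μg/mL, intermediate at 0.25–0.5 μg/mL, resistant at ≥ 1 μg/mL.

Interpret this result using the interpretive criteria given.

I

Ceftriaxone (0.25 μg/mL) in 0.25–0.5 μg/mL → intermediate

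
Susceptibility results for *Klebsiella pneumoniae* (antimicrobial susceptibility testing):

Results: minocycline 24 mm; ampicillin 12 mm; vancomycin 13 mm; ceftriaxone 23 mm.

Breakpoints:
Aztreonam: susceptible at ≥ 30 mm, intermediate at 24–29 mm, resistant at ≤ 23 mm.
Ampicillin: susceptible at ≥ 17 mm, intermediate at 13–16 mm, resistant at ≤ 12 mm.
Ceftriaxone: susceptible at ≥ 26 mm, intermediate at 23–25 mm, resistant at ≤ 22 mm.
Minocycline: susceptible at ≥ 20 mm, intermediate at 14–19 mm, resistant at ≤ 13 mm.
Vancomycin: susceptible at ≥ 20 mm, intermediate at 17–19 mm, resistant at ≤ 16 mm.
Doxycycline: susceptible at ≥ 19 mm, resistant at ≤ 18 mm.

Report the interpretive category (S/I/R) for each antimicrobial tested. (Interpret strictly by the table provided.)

S, R, R, I

Minocycline: 24 mm is ≥ 20 mm → susceptible
Ampicillin 12 mm: ≤ 12 mm → resistant
Vancomycin: 13 mm is ≤ 16 mm — resistant
Ceftriaxone: 23 mm is in 23–25 mm → Intermediate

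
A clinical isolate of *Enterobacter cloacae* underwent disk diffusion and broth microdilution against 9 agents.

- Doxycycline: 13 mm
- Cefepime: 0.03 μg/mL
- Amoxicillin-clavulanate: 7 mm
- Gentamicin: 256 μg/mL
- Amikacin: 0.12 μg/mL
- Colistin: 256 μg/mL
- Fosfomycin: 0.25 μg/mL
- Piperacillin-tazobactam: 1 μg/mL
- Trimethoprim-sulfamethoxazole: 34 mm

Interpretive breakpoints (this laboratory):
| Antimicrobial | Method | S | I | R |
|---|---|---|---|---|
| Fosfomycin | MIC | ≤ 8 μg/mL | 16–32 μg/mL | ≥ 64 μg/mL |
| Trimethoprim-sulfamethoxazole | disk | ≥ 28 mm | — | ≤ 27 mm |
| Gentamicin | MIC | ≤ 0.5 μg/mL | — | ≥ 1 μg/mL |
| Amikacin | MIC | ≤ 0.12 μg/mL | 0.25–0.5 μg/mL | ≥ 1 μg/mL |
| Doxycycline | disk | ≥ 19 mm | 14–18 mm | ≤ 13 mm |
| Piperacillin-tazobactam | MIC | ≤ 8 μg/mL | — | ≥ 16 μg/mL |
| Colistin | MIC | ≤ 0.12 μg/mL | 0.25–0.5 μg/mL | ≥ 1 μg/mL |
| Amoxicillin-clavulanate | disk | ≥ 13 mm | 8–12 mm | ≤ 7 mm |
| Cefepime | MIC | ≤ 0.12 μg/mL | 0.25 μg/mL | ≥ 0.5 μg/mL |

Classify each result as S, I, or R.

R, S, R, R, S, R, S, S, S

Doxycycline: 13 mm is ≤ 13 mm → Resistant
Cefepime (0.03 μg/mL) ≤ 0.12 μg/mL — S
Amoxicillin-clavulanate (7 mm) ≤ 7 mm → resistant
Gentamicin: 256 μg/mL is ≥ 1 μg/mL ⇒ Resistant
Amikacin: 0.12 μg/mL is ≤ 0.12 μg/mL — susceptible
Colistin: 256 μg/mL is ≥ 1 μg/mL → Resistant
Fosfomycin: 0.25 μg/mL is ≤ 8 μg/mL — susceptible
Piperacillin-tazobactam (1 μg/mL) ≤ 8 μg/mL — Susceptible
Trimethoprim-sulfamethoxazole (34 mm) ≥ 28 mm ⇒ S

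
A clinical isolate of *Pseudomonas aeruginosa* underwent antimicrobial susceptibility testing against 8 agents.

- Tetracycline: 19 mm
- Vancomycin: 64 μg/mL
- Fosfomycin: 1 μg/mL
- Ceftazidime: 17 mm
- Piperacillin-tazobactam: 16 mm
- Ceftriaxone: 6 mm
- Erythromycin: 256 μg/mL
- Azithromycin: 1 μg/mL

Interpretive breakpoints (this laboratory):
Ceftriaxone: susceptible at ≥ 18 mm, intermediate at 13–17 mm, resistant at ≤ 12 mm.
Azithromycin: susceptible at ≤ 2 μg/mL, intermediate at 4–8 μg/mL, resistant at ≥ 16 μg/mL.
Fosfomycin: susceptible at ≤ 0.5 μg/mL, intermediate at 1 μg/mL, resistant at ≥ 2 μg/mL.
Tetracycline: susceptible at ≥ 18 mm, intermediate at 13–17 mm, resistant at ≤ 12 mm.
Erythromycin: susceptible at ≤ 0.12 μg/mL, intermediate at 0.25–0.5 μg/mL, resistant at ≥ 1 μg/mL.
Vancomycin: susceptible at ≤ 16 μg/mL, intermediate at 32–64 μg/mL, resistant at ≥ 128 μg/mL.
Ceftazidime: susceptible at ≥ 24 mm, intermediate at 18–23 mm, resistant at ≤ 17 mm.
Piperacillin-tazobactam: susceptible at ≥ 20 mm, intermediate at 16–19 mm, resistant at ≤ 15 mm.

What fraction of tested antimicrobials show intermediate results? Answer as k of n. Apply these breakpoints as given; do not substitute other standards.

Tetracycline 19 mm: ≥ 18 mm — susceptible
Vancomycin: 64 μg/mL is in 32–64 μg/mL → I
Fosfomycin (1 μg/mL) = 1 μg/mL ⇒ I
Ceftazidime (17 mm) ≤ 17 mm ⇒ Resistant
Piperacillin-tazobactam 16 mm: in 16–19 mm ⇒ intermediate
Ceftriaxone: 6 mm is ≤ 12 mm — Resistant
Erythromycin (256 μg/mL) ≥ 1 μg/mL ⇒ resistant
Azithromycin (1 μg/mL) ≤ 2 μg/mL — Susceptible
Intermediate: 3/8

3 of 8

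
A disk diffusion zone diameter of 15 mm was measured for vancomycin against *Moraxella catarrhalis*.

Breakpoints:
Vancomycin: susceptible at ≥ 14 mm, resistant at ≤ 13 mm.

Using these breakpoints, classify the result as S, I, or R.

Susceptible

Vancomycin: 15 mm is ≥ 14 mm ⇒ S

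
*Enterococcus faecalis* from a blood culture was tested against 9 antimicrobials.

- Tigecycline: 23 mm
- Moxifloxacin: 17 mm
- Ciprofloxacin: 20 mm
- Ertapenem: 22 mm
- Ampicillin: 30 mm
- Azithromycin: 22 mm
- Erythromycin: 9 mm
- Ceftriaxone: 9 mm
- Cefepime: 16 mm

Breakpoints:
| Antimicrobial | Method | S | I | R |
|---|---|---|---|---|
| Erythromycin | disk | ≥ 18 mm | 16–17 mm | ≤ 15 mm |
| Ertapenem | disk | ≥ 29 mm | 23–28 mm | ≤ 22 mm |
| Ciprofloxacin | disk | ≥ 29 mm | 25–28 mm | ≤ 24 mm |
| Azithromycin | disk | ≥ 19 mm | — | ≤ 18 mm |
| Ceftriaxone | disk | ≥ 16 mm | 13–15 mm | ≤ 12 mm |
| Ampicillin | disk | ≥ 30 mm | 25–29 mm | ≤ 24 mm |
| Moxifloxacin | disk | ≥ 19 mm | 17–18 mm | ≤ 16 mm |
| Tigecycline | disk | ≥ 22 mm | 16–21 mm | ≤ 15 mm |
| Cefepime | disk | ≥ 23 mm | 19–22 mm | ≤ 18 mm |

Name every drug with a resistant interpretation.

ciprofloxacin, ertapenem, erythromycin, ceftriaxone, cefepime

Tigecycline (23 mm) ≥ 22 mm — S
Moxifloxacin (17 mm) in 17–18 mm — Intermediate
Ciprofloxacin (20 mm) ≤ 24 mm ⇒ Resistant
Ertapenem 22 mm: ≤ 22 mm ⇒ Resistant
Ampicillin 30 mm: ≥ 30 mm ⇒ S
Azithromycin: 22 mm is ≥ 19 mm → S
Erythromycin (9 mm) ≤ 15 mm ⇒ Resistant
Ceftriaxone 9 mm: ≤ 12 mm — resistant
Cefepime: 16 mm is ≤ 18 mm → R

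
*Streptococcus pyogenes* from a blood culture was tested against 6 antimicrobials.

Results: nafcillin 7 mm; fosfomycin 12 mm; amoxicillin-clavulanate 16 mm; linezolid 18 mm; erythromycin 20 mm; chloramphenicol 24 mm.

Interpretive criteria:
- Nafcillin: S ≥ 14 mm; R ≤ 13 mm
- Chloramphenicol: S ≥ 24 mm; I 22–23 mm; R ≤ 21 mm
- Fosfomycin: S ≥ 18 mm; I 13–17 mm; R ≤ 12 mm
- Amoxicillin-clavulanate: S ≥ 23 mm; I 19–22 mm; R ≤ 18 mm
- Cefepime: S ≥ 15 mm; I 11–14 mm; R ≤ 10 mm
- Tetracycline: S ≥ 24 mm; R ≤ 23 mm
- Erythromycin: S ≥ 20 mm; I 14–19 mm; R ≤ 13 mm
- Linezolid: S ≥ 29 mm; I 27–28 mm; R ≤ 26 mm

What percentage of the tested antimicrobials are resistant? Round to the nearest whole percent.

67%

Nafcillin (7 mm) ≤ 13 mm — R
Fosfomycin: 12 mm is ≤ 12 mm — resistant
Amoxicillin-clavulanate (16 mm) ≤ 18 mm — Resistant
Linezolid (18 mm) ≤ 26 mm ⇒ Resistant
Erythromycin (20 mm) ≥ 20 mm — Susceptible
Chloramphenicol 24 mm: ≥ 24 mm — Susceptible
Resistant: 4/6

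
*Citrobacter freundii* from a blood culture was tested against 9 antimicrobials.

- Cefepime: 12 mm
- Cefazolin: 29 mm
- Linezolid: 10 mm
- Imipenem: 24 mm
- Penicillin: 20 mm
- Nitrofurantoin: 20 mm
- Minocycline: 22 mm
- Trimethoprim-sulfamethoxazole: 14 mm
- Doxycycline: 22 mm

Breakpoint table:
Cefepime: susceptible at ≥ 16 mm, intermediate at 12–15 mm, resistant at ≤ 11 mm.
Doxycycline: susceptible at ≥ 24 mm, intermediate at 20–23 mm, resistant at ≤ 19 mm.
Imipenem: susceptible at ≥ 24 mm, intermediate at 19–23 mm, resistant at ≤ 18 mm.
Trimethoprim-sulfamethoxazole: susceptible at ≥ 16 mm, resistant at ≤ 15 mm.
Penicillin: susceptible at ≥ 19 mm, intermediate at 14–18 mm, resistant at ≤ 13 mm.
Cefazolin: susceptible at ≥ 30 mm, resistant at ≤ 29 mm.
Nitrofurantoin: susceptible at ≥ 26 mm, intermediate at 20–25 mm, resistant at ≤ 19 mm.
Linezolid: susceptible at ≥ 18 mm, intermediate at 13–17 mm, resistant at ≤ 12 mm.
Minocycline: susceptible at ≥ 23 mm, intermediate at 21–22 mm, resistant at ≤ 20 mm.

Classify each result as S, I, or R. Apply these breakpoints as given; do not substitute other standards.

I, R, R, S, S, I, I, R, I

Cefepime 12 mm: in 12–15 mm → I
Cefazolin 29 mm: ≤ 29 mm → Resistant
Linezolid 10 mm: ≤ 12 mm ⇒ Resistant
Imipenem (24 mm) ≥ 24 mm ⇒ S
Penicillin: 20 mm is ≥ 19 mm — susceptible
Nitrofurantoin 20 mm: in 20–25 mm ⇒ intermediate
Minocycline: 22 mm is in 21–22 mm — intermediate
Trimethoprim-sulfamethoxazole (14 mm) ≤ 15 mm → Resistant
Doxycycline (22 mm) in 20–23 mm ⇒ intermediate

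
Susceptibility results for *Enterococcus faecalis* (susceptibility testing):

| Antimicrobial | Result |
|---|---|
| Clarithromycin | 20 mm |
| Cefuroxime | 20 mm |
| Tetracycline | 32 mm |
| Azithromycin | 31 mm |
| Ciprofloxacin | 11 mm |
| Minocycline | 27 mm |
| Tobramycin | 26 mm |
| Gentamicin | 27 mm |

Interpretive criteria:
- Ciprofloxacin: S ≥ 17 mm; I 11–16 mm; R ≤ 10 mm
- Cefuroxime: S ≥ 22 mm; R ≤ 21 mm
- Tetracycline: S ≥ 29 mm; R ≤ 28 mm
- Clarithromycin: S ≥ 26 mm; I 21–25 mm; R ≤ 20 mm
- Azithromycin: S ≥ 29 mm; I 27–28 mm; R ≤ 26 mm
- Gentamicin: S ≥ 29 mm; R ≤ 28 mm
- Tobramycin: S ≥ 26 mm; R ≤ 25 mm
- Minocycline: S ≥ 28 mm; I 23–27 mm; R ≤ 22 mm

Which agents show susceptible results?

Clarithromycin: 20 mm is ≤ 20 mm ⇒ R
Cefuroxime 20 mm: ≤ 21 mm ⇒ R
Tetracycline (32 mm) ≥ 29 mm ⇒ S
Azithromycin: 31 mm is ≥ 29 mm → susceptible
Ciprofloxacin 11 mm: in 11–16 mm → I
Minocycline 27 mm: in 23–27 mm ⇒ I
Tobramycin 26 mm: ≥ 26 mm → Susceptible
Gentamicin (27 mm) ≤ 28 mm → R

tetracycline, azithromycin, tobramycin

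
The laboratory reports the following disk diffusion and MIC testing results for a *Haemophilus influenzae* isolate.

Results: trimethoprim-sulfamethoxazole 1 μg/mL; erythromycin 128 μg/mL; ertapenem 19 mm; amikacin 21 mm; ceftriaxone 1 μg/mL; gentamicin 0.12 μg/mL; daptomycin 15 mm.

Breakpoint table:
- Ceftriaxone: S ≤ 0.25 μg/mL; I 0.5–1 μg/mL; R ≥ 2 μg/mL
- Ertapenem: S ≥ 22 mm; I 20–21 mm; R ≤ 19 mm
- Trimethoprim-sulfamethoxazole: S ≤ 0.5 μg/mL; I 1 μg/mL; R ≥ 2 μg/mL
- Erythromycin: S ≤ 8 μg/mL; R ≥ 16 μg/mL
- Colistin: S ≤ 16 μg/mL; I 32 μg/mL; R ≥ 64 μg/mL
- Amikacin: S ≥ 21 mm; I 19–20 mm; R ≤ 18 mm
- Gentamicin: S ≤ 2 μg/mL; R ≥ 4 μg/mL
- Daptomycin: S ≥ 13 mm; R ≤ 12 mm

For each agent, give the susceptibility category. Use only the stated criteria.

Trimethoprim-sulfamethoxazole (1 μg/mL) = 1 μg/mL — Intermediate
Erythromycin (128 μg/mL) ≥ 16 μg/mL ⇒ Resistant
Ertapenem 19 mm: ≤ 19 mm → R
Amikacin (21 mm) ≥ 21 mm → Susceptible
Ceftriaxone (1 μg/mL) in 0.5–1 μg/mL — Intermediate
Gentamicin: 0.12 μg/mL is ≤ 2 μg/mL ⇒ susceptible
Daptomycin 15 mm: ≥ 13 mm → S

I, R, R, S, I, S, S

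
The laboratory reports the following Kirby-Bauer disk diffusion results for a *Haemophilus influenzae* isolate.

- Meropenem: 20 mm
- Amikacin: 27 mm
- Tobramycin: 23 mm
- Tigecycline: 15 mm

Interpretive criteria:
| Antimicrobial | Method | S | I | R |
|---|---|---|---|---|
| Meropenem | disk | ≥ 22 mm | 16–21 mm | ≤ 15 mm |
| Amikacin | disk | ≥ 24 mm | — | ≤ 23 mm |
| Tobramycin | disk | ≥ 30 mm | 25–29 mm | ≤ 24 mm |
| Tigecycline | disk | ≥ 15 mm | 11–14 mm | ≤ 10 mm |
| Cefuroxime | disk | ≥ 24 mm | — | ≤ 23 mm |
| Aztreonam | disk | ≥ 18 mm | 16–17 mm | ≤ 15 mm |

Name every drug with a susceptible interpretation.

amikacin, tigecycline

Meropenem (20 mm) in 16–21 mm → Intermediate
Amikacin 27 mm: ≥ 24 mm — S
Tobramycin 23 mm: ≤ 24 mm ⇒ Resistant
Tigecycline (15 mm) ≥ 15 mm ⇒ S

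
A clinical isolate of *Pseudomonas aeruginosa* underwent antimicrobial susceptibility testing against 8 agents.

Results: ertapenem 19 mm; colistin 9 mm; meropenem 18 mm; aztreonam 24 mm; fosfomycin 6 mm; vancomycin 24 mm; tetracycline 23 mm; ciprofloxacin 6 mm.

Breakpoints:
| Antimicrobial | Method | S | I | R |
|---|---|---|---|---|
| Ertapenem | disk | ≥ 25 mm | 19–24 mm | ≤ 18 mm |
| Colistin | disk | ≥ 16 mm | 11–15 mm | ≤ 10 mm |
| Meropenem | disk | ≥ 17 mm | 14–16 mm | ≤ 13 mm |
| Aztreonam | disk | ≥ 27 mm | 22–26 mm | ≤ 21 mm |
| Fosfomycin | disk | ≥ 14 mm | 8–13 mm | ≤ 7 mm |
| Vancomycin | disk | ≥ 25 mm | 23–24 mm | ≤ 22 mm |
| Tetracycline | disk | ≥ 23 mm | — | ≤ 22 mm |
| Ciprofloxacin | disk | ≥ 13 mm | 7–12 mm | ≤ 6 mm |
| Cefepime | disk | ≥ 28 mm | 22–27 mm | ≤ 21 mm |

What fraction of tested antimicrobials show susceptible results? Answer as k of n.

Ertapenem 19 mm: in 19–24 mm → I
Colistin 9 mm: ≤ 10 mm → R
Meropenem 18 mm: ≥ 17 mm → susceptible
Aztreonam (24 mm) in 22–26 mm ⇒ I
Fosfomycin 6 mm: ≤ 7 mm ⇒ Resistant
Vancomycin 24 mm: in 23–24 mm — intermediate
Tetracycline: 23 mm is ≥ 23 mm — susceptible
Ciprofloxacin 6 mm: ≤ 6 mm ⇒ R
Susceptible: 2/8

2 of 8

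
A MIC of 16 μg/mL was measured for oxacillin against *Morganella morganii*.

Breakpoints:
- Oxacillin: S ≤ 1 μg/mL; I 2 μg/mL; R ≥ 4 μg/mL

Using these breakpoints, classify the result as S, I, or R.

Oxacillin 16 μg/mL: ≥ 4 μg/mL ⇒ Resistant

Resistant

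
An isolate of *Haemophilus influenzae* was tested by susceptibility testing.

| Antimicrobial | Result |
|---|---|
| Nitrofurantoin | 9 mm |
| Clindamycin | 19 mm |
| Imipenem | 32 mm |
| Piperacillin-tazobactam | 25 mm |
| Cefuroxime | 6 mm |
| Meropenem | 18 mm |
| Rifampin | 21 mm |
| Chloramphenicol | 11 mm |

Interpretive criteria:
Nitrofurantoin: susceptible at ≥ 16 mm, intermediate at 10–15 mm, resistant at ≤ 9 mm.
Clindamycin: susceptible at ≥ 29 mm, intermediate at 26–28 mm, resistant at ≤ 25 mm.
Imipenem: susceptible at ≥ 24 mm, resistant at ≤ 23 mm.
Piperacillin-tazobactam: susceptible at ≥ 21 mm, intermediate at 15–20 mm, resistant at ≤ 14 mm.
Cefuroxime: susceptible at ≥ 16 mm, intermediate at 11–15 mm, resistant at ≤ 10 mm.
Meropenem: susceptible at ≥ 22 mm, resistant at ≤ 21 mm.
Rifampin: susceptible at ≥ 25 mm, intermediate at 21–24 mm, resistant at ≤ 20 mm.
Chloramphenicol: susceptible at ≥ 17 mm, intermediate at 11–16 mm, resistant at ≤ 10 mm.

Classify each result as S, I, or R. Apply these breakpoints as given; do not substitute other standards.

Nitrofurantoin (9 mm) ≤ 9 mm ⇒ resistant
Clindamycin (19 mm) ≤ 25 mm — Resistant
Imipenem 32 mm: ≥ 24 mm — S
Piperacillin-tazobactam (25 mm) ≥ 21 mm ⇒ susceptible
Cefuroxime: 6 mm is ≤ 10 mm ⇒ R
Meropenem (18 mm) ≤ 21 mm — Resistant
Rifampin 21 mm: in 21–24 mm ⇒ I
Chloramphenicol (11 mm) in 11–16 mm → intermediate

R, R, S, S, R, R, I, I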